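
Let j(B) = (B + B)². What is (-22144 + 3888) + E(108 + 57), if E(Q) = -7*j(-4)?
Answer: -18704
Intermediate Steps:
j(B) = 4*B² (j(B) = (2*B)² = 4*B²)
E(Q) = -448 (E(Q) = -28*(-4)² = -28*16 = -7*64 = -448)
(-22144 + 3888) + E(108 + 57) = (-22144 + 3888) - 448 = -18256 - 448 = -18704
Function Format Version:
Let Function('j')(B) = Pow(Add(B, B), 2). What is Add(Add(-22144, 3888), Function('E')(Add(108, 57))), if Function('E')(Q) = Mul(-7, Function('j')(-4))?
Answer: -18704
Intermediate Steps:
Function('j')(B) = Mul(4, Pow(B, 2)) (Function('j')(B) = Pow(Mul(2, B), 2) = Mul(4, Pow(B, 2)))
Function('E')(Q) = -448 (Function('E')(Q) = Mul(-7, Mul(4, Pow(-4, 2))) = Mul(-7, Mul(4, 16)) = Mul(-7, 64) = -448)
Add(Add(-22144, 3888), Function('E')(Add(108, 57))) = Add(Add(-22144, 3888), -448) = Add(-18256, -448) = -18704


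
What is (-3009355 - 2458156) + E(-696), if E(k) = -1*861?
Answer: -5468372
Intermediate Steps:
E(k) = -861
(-3009355 - 2458156) + E(-696) = (-3009355 - 2458156) - 861 = -5467511 - 861 = -5468372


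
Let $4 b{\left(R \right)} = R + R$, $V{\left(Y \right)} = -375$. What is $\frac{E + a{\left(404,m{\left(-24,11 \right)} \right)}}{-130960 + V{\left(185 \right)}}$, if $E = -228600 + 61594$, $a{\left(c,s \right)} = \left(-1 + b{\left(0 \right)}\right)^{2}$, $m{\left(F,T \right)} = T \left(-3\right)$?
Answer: $\frac{33401}{26267} \approx 1.2716$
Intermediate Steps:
$m{\left(F,T \right)} = - 3 T$
$b{\left(R \right)} = \frac{R}{2}$ ($b{\left(R \right)} = \frac{R + R}{4} = \frac{2 R}{4} = \frac{R}{2}$)
$a{\left(c,s \right)} = 1$ ($a{\left(c,s \right)} = \left(-1 + \frac{1}{2} \cdot 0\right)^{2} = \left(-1 + 0\right)^{2} = \left(-1\right)^{2} = 1$)
$E = -167006$
$\frac{E + a{\left(404,m{\left(-24,11 \right)} \right)}}{-130960 + V{\left(185 \right)}} = \frac{-167006 + 1}{-130960 - 375} = - \frac{167005}{-131335} = \left(-167005\right) \left(- \frac{1}{131335}\right) = \frac{33401}{26267}$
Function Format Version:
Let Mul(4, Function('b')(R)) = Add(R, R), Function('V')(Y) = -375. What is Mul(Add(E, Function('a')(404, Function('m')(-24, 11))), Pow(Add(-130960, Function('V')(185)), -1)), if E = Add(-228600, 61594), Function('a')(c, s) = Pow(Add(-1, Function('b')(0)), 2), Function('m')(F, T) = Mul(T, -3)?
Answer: Rational(33401, 26267) ≈ 1.2716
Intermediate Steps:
Function('m')(F, T) = Mul(-3, T)
Function('b')(R) = Mul(Rational(1, 2), R) (Function('b')(R) = Mul(Rational(1, 4), Add(R, R)) = Mul(Rational(1, 4), Mul(2, R)) = Mul(Rational(1, 2), R))
Function('a')(c, s) = 1 (Function('a')(c, s) = Pow(Add(-1, Mul(Rational(1, 2), 0)), 2) = Pow(Add(-1, 0), 2) = Pow(-1, 2) = 1)
E = -167006
Mul(Add(E, Function('a')(404, Function('m')(-24, 11))), Pow(Add(-130960, Function('V')(185)), -1)) = Mul(Add(-167006, 1), Pow(Add(-130960, -375), -1)) = Mul(-167005, Pow(-131335, -1)) = Mul(-167005, Rational(-1, 131335)) = Rational(33401, 26267)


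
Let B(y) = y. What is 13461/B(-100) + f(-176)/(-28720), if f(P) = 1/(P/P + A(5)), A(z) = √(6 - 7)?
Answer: -38659997/287200 + I/57440 ≈ -134.61 + 1.7409e-5*I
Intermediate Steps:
A(z) = I (A(z) = √(-1) = I)
f(P) = (1 - I)/2 (f(P) = 1/(P/P + I) = 1/(1 + I) = (1 - I)/2)
13461/B(-100) + f(-176)/(-28720) = 13461/(-100) + (½ - I/2)/(-28720) = 13461*(-1/100) + (½ - I/2)*(-1/28720) = -13461/100 + (-1/57440 + I/57440) = -38659997/287200 + I/57440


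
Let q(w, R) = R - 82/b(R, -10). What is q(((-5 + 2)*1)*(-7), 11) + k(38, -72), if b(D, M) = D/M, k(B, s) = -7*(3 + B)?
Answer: -2216/11 ≈ -201.45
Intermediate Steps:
k(B, s) = -21 - 7*B
q(w, R) = R + 820/R (q(w, R) = R - 82/(R/(-10)) = R - 82/(R*(-⅒)) = R - 82/((-R/10)) = R - 82*(-10/R) = R - (-820)/R = R + 820/R)
q(((-5 + 2)*1)*(-7), 11) + k(38, -72) = (11 + 820/11) + (-21 - 7*38) = (11 + 820*(1/11)) + (-21 - 266) = (11 + 820/11) - 287 = 941/11 - 287 = -2216/11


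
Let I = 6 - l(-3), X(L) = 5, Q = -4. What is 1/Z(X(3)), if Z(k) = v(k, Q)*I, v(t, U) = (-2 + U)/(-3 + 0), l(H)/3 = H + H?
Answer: 1/48 ≈ 0.020833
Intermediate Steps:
l(H) = 6*H (l(H) = 3*(H + H) = 3*(2*H) = 6*H)
v(t, U) = ⅔ - U/3 (v(t, U) = (-2 + U)/(-3) = (-2 + U)*(-⅓) = ⅔ - U/3)
I = 24 (I = 6 - 6*(-3) = 6 - 1*(-18) = 6 + 18 = 24)
Z(k) = 48 (Z(k) = (⅔ - ⅓*(-4))*24 = (⅔ + 4/3)*24 = 2*24 = 48)
1/Z(X(3)) = 1/48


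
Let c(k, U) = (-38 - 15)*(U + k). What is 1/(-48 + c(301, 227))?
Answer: -1/28032 ≈ -3.5673e-5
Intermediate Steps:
c(k, U) = -53*U - 53*k (c(k, U) = -53*(U + k) = -53*U - 53*k)
1/(-48 + c(301, 227)) = 1/(-48 + (-53*227 - 53*301)) = 1/(-48 + (-12031 - 15953)) = 1/(-48 - 27984) = 1/(-28032) = -1/28032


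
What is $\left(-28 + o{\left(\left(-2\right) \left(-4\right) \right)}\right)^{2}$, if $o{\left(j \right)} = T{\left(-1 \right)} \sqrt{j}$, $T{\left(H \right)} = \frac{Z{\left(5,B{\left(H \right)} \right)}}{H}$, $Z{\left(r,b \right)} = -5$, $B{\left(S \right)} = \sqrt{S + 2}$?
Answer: $984 - 560 \sqrt{2} \approx 192.04$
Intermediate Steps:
$B{\left(S \right)} = \sqrt{2 + S}$
$T{\left(H \right)} = - \frac{5}{H}$
$o{\left(j \right)} = 5 \sqrt{j}$ ($o{\left(j \right)} = - \frac{5}{-1} \sqrt{j} = \left(-5\right) \left(-1\right) \sqrt{j} = 5 \sqrt{j}$)
$\left(-28 + o{\left(\left(-2\right) \left(-4\right) \right)}\right)^{2} = \left(-28 + 5 \sqrt{\left(-2\right) \left(-4\right)}\right)^{2} = \left(-28 + 5 \sqrt{8}\right)^{2} = \left(-28 + 5 \cdot 2 \sqrt{2}\right)^{2} = \left(-28 + 10 \sqrt{2}\right)^{2}$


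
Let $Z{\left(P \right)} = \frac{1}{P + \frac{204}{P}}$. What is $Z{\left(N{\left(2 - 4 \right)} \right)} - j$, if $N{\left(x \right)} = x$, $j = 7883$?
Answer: $- \frac{819833}{104} \approx -7883.0$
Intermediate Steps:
$Z{\left(N{\left(2 - 4 \right)} \right)} - j = \frac{2 - 4}{204 + \left(2 - 4\right)^{2}} - 7883 = - \frac{2}{204 + \left(-2\right)^{2}} - 7883 = - \frac{2}{204 + 4} - 7883 = - \frac{2}{208} - 7883 = \left(-2\right) \frac{1}{208} - 7883 = - \frac{1}{104} - 7883 = - \frac{819833}{104}$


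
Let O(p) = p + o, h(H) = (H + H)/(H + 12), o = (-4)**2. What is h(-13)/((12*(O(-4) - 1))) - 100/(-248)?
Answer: 614/1023 ≈ 0.60020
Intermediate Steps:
o = 16
h(H) = 2*H/(12 + H) (h(H) = (2*H)/(12 + H) = 2*H/(12 + H))
O(p) = 16 + p (O(p) = p + 16 = 16 + p)
h(-13)/((12*(O(-4) - 1))) - 100/(-248) = (2*(-13)/(12 - 13))/((12*((16 - 4) - 1))) - 100/(-248) = (2*(-13)/(-1))/((12*(12 - 1))) - 100*(-1/248) = (2*(-13)*(-1))/((12*11)) + 25/62 = 26/132 + 25/62 = 26*(1/132) + 25/62 = 13/66 + 25/62 = 614/1023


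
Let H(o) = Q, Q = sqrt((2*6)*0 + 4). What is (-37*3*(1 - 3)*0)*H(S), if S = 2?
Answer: 0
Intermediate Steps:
Q = 2 (Q = sqrt(12*0 + 4) = sqrt(0 + 4) = sqrt(4) = 2)
H(o) = 2
(-37*3*(1 - 3)*0)*H(S) = -37*3*(1 - 3)*0*2 = -37*3*(-2)*0*2 = -(-222)*0*2 = -37*0*2 = 0*2 = 0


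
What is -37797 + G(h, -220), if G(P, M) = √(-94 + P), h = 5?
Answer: -37797 + I*√89 ≈ -37797.0 + 9.434*I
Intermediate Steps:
-37797 + G(h, -220) = -37797 + √(-94 + 5) = -37797 + √(-89) = -37797 + I*√89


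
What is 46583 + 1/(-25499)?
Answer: 1187819916/25499 ≈ 46583.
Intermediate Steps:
46583 + 1/(-25499) = 46583 - 1/25499 = 1187819916/25499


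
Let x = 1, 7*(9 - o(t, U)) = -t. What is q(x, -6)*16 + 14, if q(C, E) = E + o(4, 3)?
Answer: 498/7 ≈ 71.143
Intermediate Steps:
o(t, U) = 9 + t/7 (o(t, U) = 9 - (-1)*t/7 = 9 + t/7)
q(C, E) = 67/7 + E (q(C, E) = E + (9 + (⅐)*4) = E + (9 + 4/7) = E + 67/7 = 67/7 + E)
q(x, -6)*16 + 14 = (67/7 - 6)*16 + 14 = (25/7)*16 + 14 = 400/7 + 14 = 498/7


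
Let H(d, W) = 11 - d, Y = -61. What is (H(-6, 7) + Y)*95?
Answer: -4180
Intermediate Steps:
(H(-6, 7) + Y)*95 = ((11 - 1*(-6)) - 61)*95 = ((11 + 6) - 61)*95 = (17 - 61)*95 = -44*95 = -4180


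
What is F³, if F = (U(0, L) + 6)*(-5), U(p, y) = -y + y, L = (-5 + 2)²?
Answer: -27000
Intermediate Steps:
L = 9 (L = (-3)² = 9)
U(p, y) = 0
F = -30 (F = (0 + 6)*(-5) = 6*(-5) = -30)
F³ = (-30)³ = -27000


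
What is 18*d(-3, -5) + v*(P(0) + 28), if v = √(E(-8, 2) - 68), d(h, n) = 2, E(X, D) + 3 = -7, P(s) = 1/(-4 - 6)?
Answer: 36 + 279*I*√78/10 ≈ 36.0 + 246.41*I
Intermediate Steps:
P(s) = -⅒ (P(s) = 1/(-10) = -⅒)
E(X, D) = -10 (E(X, D) = -3 - 7 = -10)
v = I*√78 (v = √(-10 - 68) = √(-78) = I*√78 ≈ 8.8318*I)
18*d(-3, -5) + v*(P(0) + 28) = 18*2 + (I*√78)*(-⅒ + 28) = 36 + (I*√78)*(279/10) = 36 + 279*I*√78/10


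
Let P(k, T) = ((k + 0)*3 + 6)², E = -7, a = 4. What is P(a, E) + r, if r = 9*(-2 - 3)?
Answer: 279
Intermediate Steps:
P(k, T) = (6 + 3*k)² (P(k, T) = (k*3 + 6)² = (3*k + 6)² = (6 + 3*k)²)
r = -45 (r = 9*(-5) = -45)
P(a, E) + r = 9*(2 + 4)² - 45 = 9*6² - 45 = 9*36 - 45 = 324 - 45 = 279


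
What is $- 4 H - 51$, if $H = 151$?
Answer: $-655$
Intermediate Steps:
$- 4 H - 51 = \left(-4\right) 151 - 51 = -604 - 51 = -655$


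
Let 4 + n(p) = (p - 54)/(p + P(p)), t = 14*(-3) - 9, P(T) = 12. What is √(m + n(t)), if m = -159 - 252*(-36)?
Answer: 2*√376519/13 ≈ 94.402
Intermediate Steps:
t = -51 (t = -42 - 9 = -51)
n(p) = -4 + (-54 + p)/(12 + p) (n(p) = -4 + (p - 54)/(p + 12) = -4 + (-54 + p)/(12 + p))
m = 8913 (m = -159 + 9072 = 8913)
√(m + n(t)) = √(8913 + 3*(-34 - 1*(-51))/(12 - 51)) = √(8913 + 3*(-34 + 51)/(-39)) = √(8913 + 3*(-1/39)*17) = √(8913 - 17/13) = √(115852/13) = 2*√376519/13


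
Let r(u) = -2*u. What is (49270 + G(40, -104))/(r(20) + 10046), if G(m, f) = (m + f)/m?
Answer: 123171/25015 ≈ 4.9239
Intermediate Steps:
G(m, f) = (f + m)/m
(49270 + G(40, -104))/(r(20) + 10046) = (49270 + (-104 + 40)/40)/(-2*20 + 10046) = (49270 + (1/40)*(-64))/(-40 + 10046) = (49270 - 8/5)/10006 = (246342/5)*(1/10006) = 123171/25015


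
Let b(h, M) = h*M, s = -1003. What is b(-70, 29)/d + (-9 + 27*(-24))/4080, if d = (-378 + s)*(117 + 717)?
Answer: -124736663/783192720 ≈ -0.15927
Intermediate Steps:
b(h, M) = M*h
d = -1151754 (d = (-378 - 1003)*(117 + 717) = -1381*834 = -1151754)
b(-70, 29)/d + (-9 + 27*(-24))/4080 = (29*(-70))/(-1151754) + (-9 + 27*(-24))/4080 = -2030*(-1/1151754) + (-9 - 648)*(1/4080) = 1015/575877 - 657*1/4080 = 1015/575877 - 219/1360 = -124736663/783192720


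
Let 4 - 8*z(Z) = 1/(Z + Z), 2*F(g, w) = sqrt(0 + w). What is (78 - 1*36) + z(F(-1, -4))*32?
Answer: 58 + 2*I ≈ 58.0 + 2.0*I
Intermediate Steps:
F(g, w) = sqrt(w)/2 (F(g, w) = sqrt(0 + w)/2 = sqrt(w)/2)
z(Z) = 1/2 - 1/(16*Z) (z(Z) = 1/2 - 1/(8*(Z + Z)) = 1/2 - 1/(2*Z)/8 = 1/2 - 1/(16*Z))
(78 - 1*36) + z(F(-1, -4))*32 = (78 - 1*36) + ((-1 + 8*(sqrt(-4)/2))/(16*((sqrt(-4)/2))))*32 = (78 - 36) + ((-1 + 8*((2*I)/2))/(16*(((2*I)/2))))*32 = 42 + ((-1 + 8*I)/(16*I))*32 = 42 + ((-I)*(-1 + 8*I)/16)*32 = 42 - I*(-1 + 8*I)/16*32 = 42 - 2*I*(-1 + 8*I)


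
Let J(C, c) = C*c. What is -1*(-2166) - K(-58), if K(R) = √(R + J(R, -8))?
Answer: 2166 - √406 ≈ 2145.9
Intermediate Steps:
K(R) = √7*√(-R) (K(R) = √(R + R*(-8)) = √(R - 8*R) = √(-7*R) = √7*√(-R))
-1*(-2166) - K(-58) = -1*(-2166) - √7*√(-1*(-58)) = 2166 - √7*√58 = 2166 - √406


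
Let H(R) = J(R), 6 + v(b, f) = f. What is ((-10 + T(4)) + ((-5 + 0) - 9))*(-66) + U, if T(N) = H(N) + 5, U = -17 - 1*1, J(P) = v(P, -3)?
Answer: 1830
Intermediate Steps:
v(b, f) = -6 + f
J(P) = -9 (J(P) = -6 - 3 = -9)
H(R) = -9
U = -18 (U = -17 - 1 = -18)
T(N) = -4 (T(N) = -9 + 5 = -4)
((-10 + T(4)) + ((-5 + 0) - 9))*(-66) + U = ((-10 - 4) + ((-5 + 0) - 9))*(-66) - 18 = (-14 + (-5 - 9))*(-66) - 18 = (-14 - 14)*(-66) - 18 = -28*(-66) - 18 = 1848 - 18 = 1830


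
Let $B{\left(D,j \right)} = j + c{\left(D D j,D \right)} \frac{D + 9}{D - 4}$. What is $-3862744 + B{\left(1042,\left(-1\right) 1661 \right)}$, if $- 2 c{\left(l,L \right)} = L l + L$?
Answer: $\frac{987515100624323}{1038} \approx 9.5136 \cdot 10^{11}$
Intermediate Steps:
$c{\left(l,L \right)} = - \frac{L}{2} - \frac{L l}{2}$ ($c{\left(l,L \right)} = - \frac{L l + L}{2} = - \frac{L + L l}{2} = - \frac{L}{2} - \frac{L l}{2}$)
$B{\left(D,j \right)} = j - \frac{D \left(1 + j D^{2}\right) \left(9 + D\right)}{2 \left(-4 + D\right)}$ ($B{\left(D,j \right)} = j + - \frac{D \left(1 + D D j\right)}{2} \frac{D + 9}{D - 4} = j + - \frac{D \left(1 + D^{2} j\right)}{2} \frac{9 + D}{-4 + D} = j + - \frac{D \left(1 + j D^{2}\right)}{2} \frac{9 + D}{-4 + D} = j - \frac{D \left(1 + j D^{2}\right) \left(9 + D\right)}{2 \left(-4 + D\right)}$)
$-3862744 + B{\left(1042,\left(-1\right) 1661 \right)} = -3862744 + \frac{- 1042^{2} - 9378 - 8 \left(\left(-1\right) 1661\right) - \left(-1\right) 1661 \cdot 1042^{4} - 9 \left(\left(-1\right) 1661\right) 1042^{3} + 2 \cdot 1042 \left(\left(-1\right) 1661\right)}{2 \left(-4 + 1042\right)} = -3862744 + \frac{\left(-1\right) 1085764 - 9378 - -13288 - \left(-1661\right) 1178883463696 - \left(-14949\right) 1131366088 + 2 \cdot 1042 \left(-1661\right)}{2 \cdot 1038} = -3862744 + \frac{1}{2} \cdot \frac{1}{1038} \left(-1085764 - 9378 + 13288 + 1958125433199056 + 16912791649512 - 3461524\right) = -3862744 + \frac{1}{2} \cdot \frac{1}{1038} \cdot 1975038220305190 = -3862744 + \frac{987519110152595}{1038} = \frac{987515100624323}{1038}$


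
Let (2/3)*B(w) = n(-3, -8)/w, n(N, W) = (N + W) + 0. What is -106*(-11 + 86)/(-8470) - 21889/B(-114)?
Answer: -128093633/847 ≈ -1.5123e+5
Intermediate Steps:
n(N, W) = N + W
B(w) = -33/(2*w) (B(w) = 3*((-3 - 8)/w)/2 = 3*(-11/w)/2 = -33/(2*w))
-106*(-11 + 86)/(-8470) - 21889/B(-114) = -106*(-11 + 86)/(-8470) - 21889/((-33/2/(-114))) = -106*75*(-1/8470) - 21889/((-33/2*(-1/114))) = -7950*(-1/8470) - 21889/11/76 = 795/847 - 21889*76/11 = 795/847 - 1663564/11 = -128093633/847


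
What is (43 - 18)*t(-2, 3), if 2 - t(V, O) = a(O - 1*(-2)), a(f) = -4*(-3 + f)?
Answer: 250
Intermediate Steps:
a(f) = 12 - 4*f
t(V, O) = -2 + 4*O (t(V, O) = 2 - (12 - 4*(O - 1*(-2))) = 2 - (12 - 4*(O + 2)) = 2 - (12 - 4*(2 + O)) = 2 - (12 + (-8 - 4*O)) = 2 - (4 - 4*O) = 2 + (-4 + 4*O) = -2 + 4*O)
(43 - 18)*t(-2, 3) = (43 - 18)*(-2 + 4*3) = 25*(-2 + 12) = 25*10 = 250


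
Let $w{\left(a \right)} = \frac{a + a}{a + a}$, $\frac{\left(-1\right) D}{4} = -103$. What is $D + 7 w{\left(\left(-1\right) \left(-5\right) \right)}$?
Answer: $419$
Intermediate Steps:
$D = 412$ ($D = \left(-4\right) \left(-103\right) = 412$)
$w{\left(a \right)} = 1$ ($w{\left(a \right)} = \frac{2 a}{2 a} = 2 a \frac{1}{2 a} = 1$)
$D + 7 w{\left(\left(-1\right) \left(-5\right) \right)} = 412 + 7 \cdot 1 = 412 + 7 = 419$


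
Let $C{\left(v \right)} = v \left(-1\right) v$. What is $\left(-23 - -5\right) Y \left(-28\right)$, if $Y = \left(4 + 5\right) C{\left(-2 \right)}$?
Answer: $-18144$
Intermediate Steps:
$C{\left(v \right)} = - v^{2}$ ($C{\left(v \right)} = - v v = - v^{2}$)
$Y = -36$ ($Y = \left(4 + 5\right) \left(- \left(-2\right)^{2}\right) = 9 \left(\left(-1\right) 4\right) = 9 \left(-4\right) = -36$)
$\left(-23 - -5\right) Y \left(-28\right) = \left(-23 - -5\right) \left(-36\right) \left(-28\right) = \left(-23 + 5\right) \left(-36\right) \left(-28\right) = \left(-18\right) \left(-36\right) \left(-28\right) = 648 \left(-28\right) = -18144$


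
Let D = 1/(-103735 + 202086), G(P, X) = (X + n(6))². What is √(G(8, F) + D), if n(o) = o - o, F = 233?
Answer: 36*√405195301390/98351 ≈ 233.00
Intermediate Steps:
n(o) = 0
G(P, X) = X² (G(P, X) = (X + 0)² = X²)
D = 1/98351 ≈ 1.0168e-5
√(G(8, F) + D) = √(233² + 1/98351) = √(54289 + 1/98351) = √(5339377440/98351) = 36*√405195301390/98351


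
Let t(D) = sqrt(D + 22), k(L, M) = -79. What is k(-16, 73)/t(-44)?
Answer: 79*I*sqrt(22)/22 ≈ 16.843*I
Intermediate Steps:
t(D) = sqrt(22 + D)
k(-16, 73)/t(-44) = -79/sqrt(22 - 44) = -79*(-I*sqrt(22)/22) = -(-79)*I*sqrt(22)/22 = 79*I*sqrt(22)/22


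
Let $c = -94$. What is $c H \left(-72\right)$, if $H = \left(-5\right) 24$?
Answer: $-812160$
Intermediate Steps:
$H = -120$
$c H \left(-72\right) = \left(-94\right) \left(-120\right) \left(-72\right) = 11280 \left(-72\right) = -812160$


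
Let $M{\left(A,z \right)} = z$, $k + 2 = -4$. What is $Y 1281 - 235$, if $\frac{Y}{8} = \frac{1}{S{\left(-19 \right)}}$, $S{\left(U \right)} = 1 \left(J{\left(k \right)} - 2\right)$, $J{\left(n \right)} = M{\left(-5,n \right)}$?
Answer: $-1516$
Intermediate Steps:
$k = -6$ ($k = -2 - 4 = -6$)
$J{\left(n \right)} = n$
$S{\left(U \right)} = -8$ ($S{\left(U \right)} = 1 \left(-6 - 2\right) = 1 \left(-8\right) = -8$)
$Y = -1$ ($Y = \frac{8}{-8} = 8 \left(- \frac{1}{8}\right) = -1$)
$Y 1281 - 235 = \left(-1\right) 1281 - 235 = -1281 - 235 = -1516$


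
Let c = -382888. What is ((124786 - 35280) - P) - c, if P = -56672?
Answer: 529066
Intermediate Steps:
((124786 - 35280) - P) - c = ((124786 - 35280) - 1*(-56672)) - 1*(-382888) = (89506 + 56672) + 382888 = 146178 + 382888 = 529066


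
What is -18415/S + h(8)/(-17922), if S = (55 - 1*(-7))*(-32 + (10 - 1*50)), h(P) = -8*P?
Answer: 55053221/13333968 ≈ 4.1288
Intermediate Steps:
S = -4464 (S = (55 + 7)*(-32 + (10 - 50)) = 62*(-32 - 40) = 62*(-72) = -4464)
-18415/S + h(8)/(-17922) = -18415/(-4464) - 8*8/(-17922) = -18415*(-1/4464) - 64*(-1/17922) = 18415/4464 + 32/8961 = 55053221/13333968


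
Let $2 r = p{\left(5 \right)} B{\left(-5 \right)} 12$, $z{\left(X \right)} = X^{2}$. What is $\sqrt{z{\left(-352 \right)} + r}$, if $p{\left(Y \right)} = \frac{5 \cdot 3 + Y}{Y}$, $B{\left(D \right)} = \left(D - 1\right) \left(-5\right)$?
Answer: $4 \sqrt{7789} \approx 353.02$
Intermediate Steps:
$B{\left(D \right)} = 5 - 5 D$ ($B{\left(D \right)} = \left(-1 + D\right) \left(-5\right) = 5 - 5 D$)
$p{\left(Y \right)} = \frac{15 + Y}{Y}$
$r = 720$ ($r = \frac{\frac{15 + 5}{5} \left(5 - -25\right) 12}{2} = \frac{\frac{1}{5} \cdot 20 \left(5 + 25\right) 12}{2} = \frac{4 \cdot 30 \cdot 12}{2} = \frac{120 \cdot 12}{2} = \frac{1}{2} \cdot 1440 = 720$)
$\sqrt{z{\left(-352 \right)} + r} = \sqrt{\left(-352\right)^{2} + 720} = \sqrt{123904 + 720} = \sqrt{124624} = 4 \sqrt{7789}$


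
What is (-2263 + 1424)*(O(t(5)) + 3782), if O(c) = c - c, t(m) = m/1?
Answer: -3173098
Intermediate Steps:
t(m) = m (t(m) = m*1 = m)
O(c) = 0
(-2263 + 1424)*(O(t(5)) + 3782) = (-2263 + 1424)*(0 + 3782) = -839*3782 = -3173098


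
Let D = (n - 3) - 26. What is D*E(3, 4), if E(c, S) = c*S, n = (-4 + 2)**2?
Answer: -300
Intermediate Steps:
n = 4 (n = (-2)**2 = 4)
E(c, S) = S*c
D = -25 (D = (4 - 3) - 26 = 1 - 26 = -25)
D*E(3, 4) = -100*3 = -25*12 = -300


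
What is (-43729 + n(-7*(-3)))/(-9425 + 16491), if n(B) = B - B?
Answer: -43729/7066 ≈ -6.1887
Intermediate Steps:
n(B) = 0
(-43729 + n(-7*(-3)))/(-9425 + 16491) = (-43729 + 0)/(-9425 + 16491) = -43729/7066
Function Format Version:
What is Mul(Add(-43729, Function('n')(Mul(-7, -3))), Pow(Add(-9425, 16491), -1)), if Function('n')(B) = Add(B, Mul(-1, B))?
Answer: Rational(-43729, 7066) ≈ -6.1887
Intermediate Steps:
Function('n')(B) = 0
Mul(Add(-43729, Function('n')(Mul(-7, -3))), Pow(Add(-9425, 16491), -1)) = Mul(Add(-43729, 0), Pow(Add(-9425, 16491), -1)) = Mul(-43729, Pow(7066, -1)) = Mul(-43729, Rational(1, 7066)) = Rational(-43729, 7066)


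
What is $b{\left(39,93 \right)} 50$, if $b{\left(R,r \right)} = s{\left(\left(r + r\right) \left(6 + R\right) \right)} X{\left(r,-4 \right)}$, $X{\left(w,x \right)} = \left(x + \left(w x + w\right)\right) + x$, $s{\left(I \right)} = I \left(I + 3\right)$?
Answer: $-1005676843500$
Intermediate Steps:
$s{\left(I \right)} = I \left(3 + I\right)$
$X{\left(w,x \right)} = w + 2 x + w x$ ($X{\left(w,x \right)} = \left(x + \left(w + w x\right)\right) + x = \left(w + x + w x\right) + x = w + 2 x + w x$)
$b{\left(R,r \right)} = 2 r \left(-8 - 3 r\right) \left(3 + 2 r \left(6 + R\right)\right) \left(6 + R\right)$ ($b{\left(R,r \right)} = \left(r + r\right) \left(6 + R\right) \left(3 + \left(r + r\right) \left(6 + R\right)\right) \left(r + 2 \left(-4\right) + r \left(-4\right)\right) = 2 r \left(6 + R\right) \left(3 + 2 r \left(6 + R\right)\right) \left(r - 8 - 4 r\right) = 2 r \left(6 + R\right) \left(3 + 2 r \left(6 + R\right)\right) \left(-8 - 3 r\right) = 2 r \left(3 + 2 r \left(6 + R\right)\right) \left(6 + R\right) \left(-8 - 3 r\right) = 2 r \left(-8 - 3 r\right) \left(3 + 2 r \left(6 + R\right)\right) \left(6 + R\right)$)
$b{\left(39,93 \right)} 50 = 2 \cdot 93 \left(-8 - 279\right) \left(3 + 2 \cdot 93 \left(6 + 39\right)\right) \left(6 + 39\right) 50 = 2 \cdot 93 \left(-8 - 279\right) \left(3 + 2 \cdot 93 \cdot 45\right) 45 \cdot 50 = 2 \cdot 93 \left(-287\right) \left(3 + 8370\right) 45 \cdot 50 = 2 \cdot 93 \left(-287\right) 8373 \cdot 45 \cdot 50 = \left(-20113536870\right) 50 = -1005676843500$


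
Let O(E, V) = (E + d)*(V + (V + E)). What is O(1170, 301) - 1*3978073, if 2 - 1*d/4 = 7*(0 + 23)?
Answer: -3031825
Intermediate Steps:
d = -636 (d = 8 - 28*(0 + 23) = 8 - 28*23 = 8 - 4*161 = 8 - 644 = -636)
O(E, V) = (-636 + E)*(E + 2*V) (O(E, V) = (E - 636)*(V + (V + E)) = (-636 + E)*(V + (E + V)) = (-636 + E)*(E + 2*V))
O(1170, 301) - 1*3978073 = (1170² - 1272*301 - 636*1170 + 2*1170*301) - 1*3978073 = (1368900 - 382872 - 744120 + 704340) - 3978073 = 946248 - 3978073 = -3031825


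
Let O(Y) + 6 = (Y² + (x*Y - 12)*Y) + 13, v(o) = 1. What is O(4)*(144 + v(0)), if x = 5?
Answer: 7975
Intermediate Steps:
O(Y) = 7 + Y² + Y*(-12 + 5*Y) (O(Y) = -6 + ((Y² + (5*Y - 12)*Y) + 13) = -6 + ((Y² + (-12 + 5*Y)*Y) + 13) = -6 + ((Y² + Y*(-12 + 5*Y)) + 13) = -6 + (13 + Y² + Y*(-12 + 5*Y)) = 7 + Y² + Y*(-12 + 5*Y))
O(4)*(144 + v(0)) = (7 - 12*4 + 6*4²)*(144 + 1) = (7 - 48 + 6*16)*145 = (7 - 48 + 96)*145 = 55*145 = 7975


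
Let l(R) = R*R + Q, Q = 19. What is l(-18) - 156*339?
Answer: -52541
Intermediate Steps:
l(R) = 19 + R**2 (l(R) = R*R + 19 = R**2 + 19 = 19 + R**2)
l(-18) - 156*339 = (19 + (-18)**2) - 156*339 = (19 + 324) - 52884 = 343 - 52884 = -52541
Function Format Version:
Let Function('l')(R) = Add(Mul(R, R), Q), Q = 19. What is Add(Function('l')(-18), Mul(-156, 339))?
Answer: -52541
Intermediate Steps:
Function('l')(R) = Add(19, Pow(R, 2)) (Function('l')(R) = Add(Mul(R, R), 19) = Add(Pow(R, 2), 19) = Add(19, Pow(R, 2)))
Add(Function('l')(-18), Mul(-156, 339)) = Add(Add(19, Pow(-18, 2)), Mul(-156, 339)) = Add(Add(19, 324), -52884) = Add(343, -52884) = -52541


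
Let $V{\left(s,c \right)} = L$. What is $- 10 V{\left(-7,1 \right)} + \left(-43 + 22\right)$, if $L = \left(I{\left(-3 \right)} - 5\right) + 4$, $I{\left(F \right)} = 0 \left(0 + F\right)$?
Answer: $-11$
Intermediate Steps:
$I{\left(F \right)} = 0$ ($I{\left(F \right)} = 0 F = 0$)
$L = -1$ ($L = \left(0 - 5\right) + 4 = -5 + 4 = -1$)
$V{\left(s,c \right)} = -1$
$- 10 V{\left(-7,1 \right)} + \left(-43 + 22\right) = \left(-10\right) \left(-1\right) + \left(-43 + 22\right) = 10 - 21 = -11$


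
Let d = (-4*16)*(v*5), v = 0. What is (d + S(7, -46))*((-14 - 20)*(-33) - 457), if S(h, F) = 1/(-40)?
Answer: -133/8 ≈ -16.625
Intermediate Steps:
d = 0 (d = (-4*16)*(0*5) = -64*0 = 0)
S(h, F) = -1/40
(d + S(7, -46))*((-14 - 20)*(-33) - 457) = (0 - 1/40)*((-14 - 20)*(-33) - 457) = -(-34*(-33) - 457)/40 = -(1122 - 457)/40 = -1/40*665 = -133/8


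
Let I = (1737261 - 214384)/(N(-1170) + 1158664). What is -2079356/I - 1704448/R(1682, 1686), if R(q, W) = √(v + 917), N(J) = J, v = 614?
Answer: -2406842093864/1522877 - 1704448*√1531/1531 ≈ -1.6240e+6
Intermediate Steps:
I = 1522877/1157494 (I = (1737261 - 214384)/(-1170 + 1158664) = 1522877/1157494 ≈ 1.3157)
R(q, W) = √1531 (R(q, W) = √(614 + 917) = √1531)
-2079356/I - 1704448/R(1682, 1686) = -2079356/1522877/1157494 - 1704448*√1531/1531 = -2079356*1157494/1522877 - 1704448*√1531/1531 = -2406842093864/1522877 - 1704448*√1531/1531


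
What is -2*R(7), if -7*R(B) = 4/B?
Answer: 8/49 ≈ 0.16327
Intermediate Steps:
R(B) = -4/(7*B)
-2*R(7) = -(-8)/(7*7) = -2*(-4/49) = 8/49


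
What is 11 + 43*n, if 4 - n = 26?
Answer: -935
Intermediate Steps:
n = -22 (n = 4 - 1*26 = 4 - 26 = -22)
11 + 43*n = 11 + 43*(-22) = 11 - 946 = -935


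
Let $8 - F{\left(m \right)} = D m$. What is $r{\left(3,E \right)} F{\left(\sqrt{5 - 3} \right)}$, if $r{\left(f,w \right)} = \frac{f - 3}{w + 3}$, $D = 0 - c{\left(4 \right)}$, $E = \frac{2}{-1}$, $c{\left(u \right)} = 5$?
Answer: $0$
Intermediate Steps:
$E = -2$ ($E = 2 \left(-1\right) = -2$)
$D = -5$ ($D = 0 - 5 = -5$)
$r{\left(f,w \right)} = \frac{-3 + f}{3 + w}$
$F{\left(m \right)} = 8 + 5 m$ ($F{\left(m \right)} = 8 - - 5 m = 8 + 5 m$)
$r{\left(3,E \right)} F{\left(\sqrt{5 - 3} \right)} = \frac{-3 + 3}{3 - 2} \left(8 + 5 \sqrt{5 - 3}\right) = 1^{-1} \cdot 0 \left(8 + 5 \sqrt{2}\right) = 1 \cdot 0 \left(8 + 5 \sqrt{2}\right) = 0 \left(8 + 5 \sqrt{2}\right) = 0$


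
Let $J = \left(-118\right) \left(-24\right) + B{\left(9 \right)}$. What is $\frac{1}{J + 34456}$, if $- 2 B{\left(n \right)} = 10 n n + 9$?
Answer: $\frac{2}{73757} \approx 2.7116 \cdot 10^{-5}$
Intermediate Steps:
$B{\left(n \right)} = - \frac{9}{2} - 5 n^{2}$ ($B{\left(n \right)} = - \frac{10 n n + 9}{2} = - \frac{10 n^{2} + 9}{2} = - \frac{9 + 10 n^{2}}{2} = - \frac{9}{2} - 5 n^{2}$)
$J = \frac{4845}{2}$ ($J = \left(-118\right) \left(-24\right) - \left(\frac{9}{2} + 5 \cdot 9^{2}\right) = 2832 - \frac{819}{2} = \frac{4845}{2} \approx 2422.5$)
$\frac{1}{J + 34456} = \frac{1}{\frac{4845}{2} + 34456} = \frac{1}{\frac{73757}{2}} = \frac{2}{73757}$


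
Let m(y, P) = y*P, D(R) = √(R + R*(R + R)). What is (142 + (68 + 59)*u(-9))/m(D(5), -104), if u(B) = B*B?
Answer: -10429*√55/5720 ≈ -13.522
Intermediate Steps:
D(R) = √(R + 2*R²) (D(R) = √(R + R*(2*R)) = √(R + 2*R²))
u(B) = B²
m(y, P) = P*y
(142 + (68 + 59)*u(-9))/m(D(5), -104) = (142 + (68 + 59)*(-9)²)/((-104*√5*√(1 + 2*5))) = (142 + 127*81)/((-104*√5*√(1 + 10))) = (142 + 10287)/((-104*√55)) = 10429/((-104*√55)) = 10429*(-√55/5720) = -10429*√55/5720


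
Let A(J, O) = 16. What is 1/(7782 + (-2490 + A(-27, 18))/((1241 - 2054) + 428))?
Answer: 385/2998544 ≈ 0.00012840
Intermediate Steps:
1/(7782 + (-2490 + A(-27, 18))/((1241 - 2054) + 428)) = 1/(7782 + (-2490 + 16)/((1241 - 2054) + 428)) = 1/(7782 - 2474/(-813 + 428)) = 1/(7782 - 2474/(-385)) = 1/(7782 - 2474*(-1/385)) = 1/(7782 + 2474/385) = 1/(2998544/385) = 385/2998544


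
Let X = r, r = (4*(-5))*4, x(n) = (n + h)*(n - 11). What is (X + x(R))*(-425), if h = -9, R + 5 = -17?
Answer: -400775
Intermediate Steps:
R = -22 (R = -5 - 17 = -22)
x(n) = (-11 + n)*(-9 + n) (x(n) = (n - 9)*(n - 11) = (-9 + n)*(-11 + n) = (-11 + n)*(-9 + n))
r = -80 (r = -20*4 = -80)
X = -80
(X + x(R))*(-425) = (-80 + (99 + (-22)² - 20*(-22)))*(-425) = (-80 + (99 + 484 + 440))*(-425) = (-80 + 1023)*(-425) = 943*(-425) = -400775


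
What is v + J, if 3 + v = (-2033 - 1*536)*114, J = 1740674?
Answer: 1447805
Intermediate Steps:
v = -292869 (v = -3 + (-2033 - 1*536)*114 = -3 + (-2033 - 536)*114 = -3 - 2569*114 = -3 - 292866 = -292869)
v + J = -292869 + 1740674 = 1447805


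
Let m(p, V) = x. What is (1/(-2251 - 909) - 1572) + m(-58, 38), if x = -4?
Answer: -4980161/3160 ≈ -1576.0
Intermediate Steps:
m(p, V) = -4
(1/(-2251 - 909) - 1572) + m(-58, 38) = (1/(-2251 - 909) - 1572) - 4 = (1/(-3160) - 1572) - 4 = (-1/3160 - 1572) - 4 = -4967521/3160 - 4 = -4980161/3160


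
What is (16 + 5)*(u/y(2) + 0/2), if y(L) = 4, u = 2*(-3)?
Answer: -63/2 ≈ -31.500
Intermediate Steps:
u = -6
(16 + 5)*(u/y(2) + 0/2) = (16 + 5)*(-6/4 + 0/2) = 21*(-6*¼ + 0*(½)) = 21*(-3/2 + 0) = 21*(-3/2) = -63/2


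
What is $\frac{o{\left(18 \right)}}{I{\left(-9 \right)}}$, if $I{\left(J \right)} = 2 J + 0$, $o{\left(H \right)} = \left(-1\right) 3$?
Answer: $\frac{1}{6} \approx 0.16667$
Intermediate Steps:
$o{\left(H \right)} = -3$
$I{\left(J \right)} = 2 J$
$\frac{o{\left(18 \right)}}{I{\left(-9 \right)}} = - \frac{3}{2 \left(-9\right)} = - \frac{3}{-18} = \left(-3\right) \left(- \frac{1}{18}\right) = \frac{1}{6}$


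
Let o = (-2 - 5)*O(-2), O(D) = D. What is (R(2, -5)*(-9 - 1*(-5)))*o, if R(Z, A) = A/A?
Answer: -56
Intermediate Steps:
R(Z, A) = 1
o = 14 (o = (-2 - 5)*(-2) = -7*(-2) = 14)
(R(2, -5)*(-9 - 1*(-5)))*o = (1*(-9 - 1*(-5)))*14 = (1*(-9 + 5))*14 = (1*(-4))*14 = -4*14 = -56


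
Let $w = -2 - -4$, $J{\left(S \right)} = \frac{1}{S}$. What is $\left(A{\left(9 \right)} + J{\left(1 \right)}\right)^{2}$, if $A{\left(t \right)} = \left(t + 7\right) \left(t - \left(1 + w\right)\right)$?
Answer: $9409$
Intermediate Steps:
$w = 2$ ($w = -2 + 4 = 2$)
$A{\left(t \right)} = \left(-3 + t\right) \left(7 + t\right)$ ($A{\left(t \right)} = \left(t + 7\right) \left(t - 3\right) = \left(7 + t\right) \left(t - 3\right) = \left(7 + t\right) \left(-3 + t\right) = \left(-3 + t\right) \left(7 + t\right)$)
$\left(A{\left(9 \right)} + J{\left(1 \right)}\right)^{2} = \left(\left(-21 + 9^{2} + 4 \cdot 9\right) + 1^{-1}\right)^{2} = \left(\left(-21 + 81 + 36\right) + 1\right)^{2} = \left(96 + 1\right)^{2} = 97^{2} = 9409$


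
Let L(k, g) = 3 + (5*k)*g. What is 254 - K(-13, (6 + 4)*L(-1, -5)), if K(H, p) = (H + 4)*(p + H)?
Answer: 2657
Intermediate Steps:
L(k, g) = 3 + 5*g*k
K(H, p) = (4 + H)*(H + p)
254 - K(-13, (6 + 4)*L(-1, -5)) = 254 - ((-13)² + 4*(-13) + 4*((6 + 4)*(3 + 5*(-5)*(-1))) - 13*(6 + 4)*(3 + 5*(-5)*(-1))) = 254 - (169 - 52 + 4*(10*(3 + 25)) - 130*(3 + 25)) = 254 - (169 - 52 + 4*(10*28) - 130*28) = 254 - (169 - 52 + 4*280 - 13*280) = 254 - (169 - 52 + 1120 - 3640) = 254 - 1*(-2403) = 254 + 2403 = 2657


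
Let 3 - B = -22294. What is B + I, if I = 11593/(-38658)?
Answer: 861945833/38658 ≈ 22297.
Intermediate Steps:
B = 22297 (B = 3 - 1*(-22294) = 3 + 22294 = 22297)
I = -11593/38658 (I = 11593*(-1/38658) = -11593/38658 ≈ -0.29989)
B + I = 22297 - 11593/38658 = 861945833/38658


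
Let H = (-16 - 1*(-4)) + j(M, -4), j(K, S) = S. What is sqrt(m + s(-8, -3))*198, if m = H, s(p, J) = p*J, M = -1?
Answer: 396*sqrt(2) ≈ 560.03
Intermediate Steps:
H = -16 (H = (-16 - 1*(-4)) - 4 = (-16 + 4) - 4 = -12 - 4 = -16)
s(p, J) = J*p
m = -16
sqrt(m + s(-8, -3))*198 = sqrt(-16 - 3*(-8))*198 = sqrt(-16 + 24)*198 = sqrt(8)*198 = (2*sqrt(2))*198 = 396*sqrt(2)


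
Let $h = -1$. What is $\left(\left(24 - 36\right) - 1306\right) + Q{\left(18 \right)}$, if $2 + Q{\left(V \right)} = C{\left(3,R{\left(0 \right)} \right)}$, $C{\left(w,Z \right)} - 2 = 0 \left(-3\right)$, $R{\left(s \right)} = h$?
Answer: $-1318$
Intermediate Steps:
$R{\left(s \right)} = -1$
$C{\left(w,Z \right)} = 2$ ($C{\left(w,Z \right)} = 2 + 0 \left(-3\right) = 2 + 0 = 2$)
$Q{\left(V \right)} = 0$ ($Q{\left(V \right)} = -2 + 2 = 0$)
$\left(\left(24 - 36\right) - 1306\right) + Q{\left(18 \right)} = \left(\left(24 - 36\right) - 1306\right) + 0 = \left(-12 - 1306\right) + 0 = -1318 + 0 = -1318$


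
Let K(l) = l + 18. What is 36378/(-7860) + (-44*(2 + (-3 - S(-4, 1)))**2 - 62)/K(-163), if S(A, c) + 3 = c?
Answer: -29611/7598 ≈ -3.8972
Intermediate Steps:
S(A, c) = -3 + c
K(l) = 18 + l
36378/(-7860) + (-44*(2 + (-3 - S(-4, 1)))**2 - 62)/K(-163) = 36378/(-7860) + (-44*(2 + (-3 - (-3 + 1)))**2 - 62)/(18 - 163) = 36378*(-1/7860) + (-44*(2 + (-3 - 1*(-2)))**2 - 62)/(-145) = -6063/1310 + (-44*(2 + (-3 + 2))**2 - 62)*(-1/145) = -6063/1310 + (-44*(2 - 1)**2 - 62)*(-1/145) = -6063/1310 + (-44*1**2 - 62)*(-1/145) = -6063/1310 + (-44*1 - 62)*(-1/145) = -6063/1310 + (-44 - 62)*(-1/145) = -6063/1310 - 106*(-1/145) = -6063/1310 + 106/145 = -29611/7598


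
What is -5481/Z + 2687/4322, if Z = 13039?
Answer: 11346911/56354558 ≈ 0.20135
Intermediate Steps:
-5481/Z + 2687/4322 = -5481/13039 + 2687/4322 = 11346911/56354558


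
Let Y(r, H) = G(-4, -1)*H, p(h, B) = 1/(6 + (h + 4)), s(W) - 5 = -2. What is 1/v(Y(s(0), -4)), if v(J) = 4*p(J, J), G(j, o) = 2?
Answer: 1/2 ≈ 0.50000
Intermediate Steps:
s(W) = 3 (s(W) = 5 - 2 = 3)
p(h, B) = 1/(10 + h) (p(h, B) = 1/(6 + (4 + h)) = 1/(10 + h))
Y(r, H) = 2*H
v(J) = 4/(10 + J)
1/v(Y(s(0), -4)) = 1/(4/(10 + 2*(-4))) = 1/(4/(10 - 8)) = 1/(4/2) = 1/(4*(1/2)) = 1/2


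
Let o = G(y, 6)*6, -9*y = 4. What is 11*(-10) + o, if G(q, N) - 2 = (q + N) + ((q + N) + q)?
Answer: -34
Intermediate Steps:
y = -4/9 (y = -⅑*4 = -4/9 ≈ -0.44444)
G(q, N) = 2 + 2*N + 3*q (G(q, N) = 2 + ((q + N) + ((q + N) + q)) = 2 + ((N + q) + ((N + q) + q)) = 2 + ((N + q) + (N + 2*q)) = 2 + (2*N + 3*q) = 2 + 2*N + 3*q)
o = 76 (o = (2 + 2*6 + 3*(-4/9))*6 = (2 + 12 - 4/3)*6 = (38/3)*6 = 76)
11*(-10) + o = 11*(-10) + 76 = -110 + 76 = -34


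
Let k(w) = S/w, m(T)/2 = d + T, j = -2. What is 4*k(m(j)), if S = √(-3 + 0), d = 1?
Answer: -2*I*√3 ≈ -3.4641*I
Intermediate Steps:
S = I*√3 (S = √(-3) = I*√3 ≈ 1.732*I)
m(T) = 2 + 2*T (m(T) = 2*(1 + T) = 2 + 2*T)
k(w) = I*√3/w (k(w) = (I*√3)/w = I*√3/w)
4*k(m(j)) = 4*(I*√3/(2 + 2*(-2))) = 4*(I*√3/(2 - 4)) = 4*(I*√3/(-2)) = 4*(I*√3*(-½)) = 4*(-I*√3/2) = -2*I*√3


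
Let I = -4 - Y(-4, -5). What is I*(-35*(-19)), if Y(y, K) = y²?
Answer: -13300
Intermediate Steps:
I = -20 (I = -4 - 1*(-4)² = -4 - 1*16 = -4 - 16 = -20)
I*(-35*(-19)) = -(-700)*(-19) = -20*665 = -13300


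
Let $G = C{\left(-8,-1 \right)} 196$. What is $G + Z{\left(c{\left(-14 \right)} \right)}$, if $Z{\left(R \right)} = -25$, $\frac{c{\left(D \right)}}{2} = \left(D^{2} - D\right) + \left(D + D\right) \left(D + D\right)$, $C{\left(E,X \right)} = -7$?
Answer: $-1397$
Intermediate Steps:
$c{\left(D \right)} = - 2 D + 10 D^{2}$ ($c{\left(D \right)} = 2 \left(\left(D^{2} - D\right) + \left(D + D\right) \left(D + D\right)\right) = 2 \left(\left(D^{2} - D\right) + 2 D 2 D\right) = 2 \left(\left(D^{2} - D\right) + 4 D^{2}\right) = 2 \left(- D + 5 D^{2}\right) = - 2 D + 10 D^{2}$)
$G = -1372$ ($G = \left(-7\right) 196 = -1372$)
$G + Z{\left(c{\left(-14 \right)} \right)} = -1372 - 25 = -1397$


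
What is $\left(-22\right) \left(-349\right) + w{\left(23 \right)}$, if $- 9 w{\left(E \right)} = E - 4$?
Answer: $\frac{69083}{9} \approx 7675.9$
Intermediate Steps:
$w{\left(E \right)} = \frac{4}{9} - \frac{E}{9}$ ($w{\left(E \right)} = - \frac{E - 4}{9} = - \frac{-4 + E}{9} = \frac{4}{9} - \frac{E}{9}$)
$\left(-22\right) \left(-349\right) + w{\left(23 \right)} = \left(-22\right) \left(-349\right) + \left(\frac{4}{9} - \frac{23}{9}\right) = 7678 + \left(\frac{4}{9} - \frac{23}{9}\right) = 7678 - \frac{19}{9} = \frac{69083}{9}$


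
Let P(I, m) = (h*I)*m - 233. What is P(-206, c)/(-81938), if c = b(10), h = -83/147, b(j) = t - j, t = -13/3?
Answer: 837967/36134658 ≈ 0.023190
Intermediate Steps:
t = -13/3 (t = -13*⅓ = -13/3 ≈ -4.3333)
b(j) = -13/3 - j
h = -83/147 (h = -83*1/147 = -83/147 ≈ -0.56463)
c = -43/3 (c = -13/3 - 1*10 = -13/3 - 10 = -43/3 ≈ -14.333)
P(I, m) = -233 - 83*I*m/147 (P(I, m) = (-83*I/147)*m - 233 = -83*I*m/147 - 233 = -233 - 83*I*m/147)
P(-206, c)/(-81938) = (-233 - 83/147*(-206)*(-43/3))/(-81938) = (-233 - 735214/441)*(-1/81938) = -837967/441*(-1/81938) = 837967/36134658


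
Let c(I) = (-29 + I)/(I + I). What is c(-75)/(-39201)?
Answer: -52/2940075 ≈ -1.7687e-5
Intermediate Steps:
c(I) = (-29 + I)/(2*I) (c(I) = (-29 + I)/((2*I)) = (-29 + I)*(1/(2*I)) = (-29 + I)/(2*I))
c(-75)/(-39201) = ((1/2)*(-29 - 75)/(-75))/(-39201) = ((1/2)*(-1/75)*(-104))*(-1/39201) = (52/75)*(-1/39201) = -52/2940075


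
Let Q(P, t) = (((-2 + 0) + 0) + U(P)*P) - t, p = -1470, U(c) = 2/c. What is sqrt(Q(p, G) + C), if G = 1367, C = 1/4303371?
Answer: 26*I*sqrt(37448928520701)/4303371 ≈ 36.973*I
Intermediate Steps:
C = 1/4303371 ≈ 2.3238e-7
Q(P, t) = -t (Q(P, t) = (((-2 + 0) + 0) + (2/P)*P) - t = ((-2 + 0) + 2) - t = (-2 + 2) - t = 0 - t = -t)
sqrt(Q(p, G) + C) = sqrt(-1*1367 + 1/4303371) = sqrt(-1367 + 1/4303371) = sqrt(-5882708156/4303371) = 26*I*sqrt(37448928520701)/4303371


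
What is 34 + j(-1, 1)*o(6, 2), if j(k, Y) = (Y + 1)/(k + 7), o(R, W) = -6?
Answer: 32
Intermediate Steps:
j(k, Y) = (1 + Y)/(7 + k)
34 + j(-1, 1)*o(6, 2) = 34 + ((1 + 1)/(7 - 1))*(-6) = 34 + (2/6)*(-6) = 34 + ((⅙)*2)*(-6) = 34 + (⅓)*(-6) = 34 - 2 = 32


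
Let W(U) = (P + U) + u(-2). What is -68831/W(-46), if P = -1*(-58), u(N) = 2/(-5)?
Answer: -344155/58 ≈ -5933.7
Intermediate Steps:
u(N) = -⅖ (u(N) = 2*(-⅕) = -⅖)
P = 58
W(U) = 288/5 + U (W(U) = (58 + U) - ⅖ = 288/5 + U)
-68831/W(-46) = -68831/(288/5 - 46) = -68831/58/5 = -68831*5/58 = -344155/58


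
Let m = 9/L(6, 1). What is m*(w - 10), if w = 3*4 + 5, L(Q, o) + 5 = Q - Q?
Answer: -63/5 ≈ -12.600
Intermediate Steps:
L(Q, o) = -5 (L(Q, o) = -5 + (Q - Q) = -5 + 0 = -5)
w = 17 (w = 12 + 5 = 17)
m = -9/5 (m = 9/(-5) = 9*(-⅕) = -9/5 ≈ -1.8000)
m*(w - 10) = -9*(17 - 10)/5 = -9/5*7 = -63/5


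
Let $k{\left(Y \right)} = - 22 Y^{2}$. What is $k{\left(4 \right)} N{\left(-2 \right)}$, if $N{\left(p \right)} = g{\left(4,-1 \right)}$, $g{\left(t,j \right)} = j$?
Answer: $352$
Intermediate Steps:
$N{\left(p \right)} = -1$
$k{\left(4 \right)} N{\left(-2 \right)} = - 22 \cdot 4^{2} \left(-1\right) = \left(-22\right) 16 \left(-1\right) = \left(-352\right) \left(-1\right) = 352$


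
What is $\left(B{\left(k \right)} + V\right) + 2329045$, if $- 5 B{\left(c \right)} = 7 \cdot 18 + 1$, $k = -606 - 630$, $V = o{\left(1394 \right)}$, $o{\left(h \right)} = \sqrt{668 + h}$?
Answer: $\frac{11645098}{5} + \sqrt{2062} \approx 2.3291 \cdot 10^{6}$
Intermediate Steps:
$V = \sqrt{2062}$ ($V = \sqrt{668 + 1394} = \sqrt{2062} \approx 45.409$)
$k = -1236$
$B{\left(c \right)} = - \frac{127}{5}$ ($B{\left(c \right)} = - \frac{7 \cdot 18 + 1}{5} = - \frac{126 + 1}{5} = \left(- \frac{1}{5}\right) 127 = - \frac{127}{5}$)
$\left(B{\left(k \right)} + V\right) + 2329045 = \left(- \frac{127}{5} + \sqrt{2062}\right) + 2329045 = \frac{11645098}{5} + \sqrt{2062}$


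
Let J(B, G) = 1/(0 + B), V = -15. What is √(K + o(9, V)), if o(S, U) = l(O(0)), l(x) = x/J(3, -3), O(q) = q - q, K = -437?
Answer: I*√437 ≈ 20.905*I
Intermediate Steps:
J(B, G) = 1/B
O(q) = 0
l(x) = 3*x (l(x) = x/(1/3) = x/(⅓) = x*3 = 3*x)
o(S, U) = 0 (o(S, U) = 3*0 = 0)
√(K + o(9, V)) = √(-437 + 0) = √(-437) = I*√437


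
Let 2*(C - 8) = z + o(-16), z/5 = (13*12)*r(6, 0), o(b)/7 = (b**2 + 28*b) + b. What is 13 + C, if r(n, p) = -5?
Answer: -2657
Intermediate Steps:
o(b) = 7*b**2 + 203*b (o(b) = 7*((b**2 + 28*b) + b) = 7*(b**2 + 29*b) = 7*b**2 + 203*b)
z = -3900 (z = 5*((13*12)*(-5)) = 5*(156*(-5)) = 5*(-780) = -3900)
C = -2670 (C = 8 + (-3900 + 7*(-16)*(29 - 16))/2 = 8 + (-3900 + 7*(-16)*13)/2 = 8 + (-3900 - 1456)/2 = 8 + (1/2)*(-5356) = 8 - 2678 = -2670)
13 + C = 13 - 2670 = -2657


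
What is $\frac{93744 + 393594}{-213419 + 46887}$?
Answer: $- \frac{243669}{83266} \approx -2.9264$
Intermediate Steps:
$\frac{93744 + 393594}{-213419 + 46887} = \frac{487338}{-166532} = 487338 \left(- \frac{1}{166532}\right) = - \frac{243669}{83266}$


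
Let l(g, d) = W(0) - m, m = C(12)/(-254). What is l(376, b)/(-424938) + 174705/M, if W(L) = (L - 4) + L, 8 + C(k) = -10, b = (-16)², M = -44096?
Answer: -4714151975099/1189867194048 ≈ -3.9619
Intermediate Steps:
b = 256
C(k) = -18 (C(k) = -8 - 10 = -18)
W(L) = -4 + 2*L (W(L) = (-4 + L) + L = -4 + 2*L)
m = 9/127 (m = -18/(-254) = -18*(-1/254) = 9/127 ≈ 0.070866)
l(g, d) = -517/127 (l(g, d) = (-4 + 2*0) - 1*9/127 = (-4 + 0) - 9/127 = -4 - 9/127 = -517/127)
l(376, b)/(-424938) + 174705/M = -517/127/(-424938) + 174705/(-44096) = -517/127*(-1/424938) + 174705*(-1/44096) = 517/53967126 - 174705/44096 = -4714151975099/1189867194048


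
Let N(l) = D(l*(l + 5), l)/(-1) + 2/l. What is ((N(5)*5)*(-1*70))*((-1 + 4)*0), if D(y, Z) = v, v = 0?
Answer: 0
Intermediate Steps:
D(y, Z) = 0
N(l) = 2/l (N(l) = 0/(-1) + 2/l = 0*(-1) + 2/l = 0 + 2/l = 2/l)
((N(5)*5)*(-1*70))*((-1 + 4)*0) = (((2/5)*5)*(-1*70))*((-1 + 4)*0) = (((2*(1/5))*5)*(-70))*(3*0) = (((2/5)*5)*(-70))*0 = (2*(-70))*0 = -140*0 = 0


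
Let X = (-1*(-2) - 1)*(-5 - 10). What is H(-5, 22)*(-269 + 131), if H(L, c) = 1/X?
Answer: 46/5 ≈ 9.2000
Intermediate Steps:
X = -15 (X = (2 - 1)*(-15) = 1*(-15) = -15)
H(L, c) = -1/15 (H(L, c) = 1/(-15) = -1/15)
H(-5, 22)*(-269 + 131) = -(-269 + 131)/15 = -1/15*(-138) = 46/5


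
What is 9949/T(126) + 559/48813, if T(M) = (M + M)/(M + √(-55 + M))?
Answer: 485641655/97626 + 9949*√71/252 ≈ 5307.2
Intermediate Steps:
T(M) = 2*M/(M + √(-55 + M)) (T(M) = (2*M)/(M + √(-55 + M)) = 2*M/(M + √(-55 + M)))
9949/T(126) + 559/48813 = 9949/((2*126/(126 + √(-55 + 126)))) + 559/48813 = 9949/((2*126/(126 + √71))) + 559*(1/48813) = 9949/((252/(126 + √71))) + 559/48813 = 9949*(½ + √71/252) + 559/48813 = (9949/2 + 9949*√71/252) + 559/48813 = 485641655/97626 + 9949*√71/252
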